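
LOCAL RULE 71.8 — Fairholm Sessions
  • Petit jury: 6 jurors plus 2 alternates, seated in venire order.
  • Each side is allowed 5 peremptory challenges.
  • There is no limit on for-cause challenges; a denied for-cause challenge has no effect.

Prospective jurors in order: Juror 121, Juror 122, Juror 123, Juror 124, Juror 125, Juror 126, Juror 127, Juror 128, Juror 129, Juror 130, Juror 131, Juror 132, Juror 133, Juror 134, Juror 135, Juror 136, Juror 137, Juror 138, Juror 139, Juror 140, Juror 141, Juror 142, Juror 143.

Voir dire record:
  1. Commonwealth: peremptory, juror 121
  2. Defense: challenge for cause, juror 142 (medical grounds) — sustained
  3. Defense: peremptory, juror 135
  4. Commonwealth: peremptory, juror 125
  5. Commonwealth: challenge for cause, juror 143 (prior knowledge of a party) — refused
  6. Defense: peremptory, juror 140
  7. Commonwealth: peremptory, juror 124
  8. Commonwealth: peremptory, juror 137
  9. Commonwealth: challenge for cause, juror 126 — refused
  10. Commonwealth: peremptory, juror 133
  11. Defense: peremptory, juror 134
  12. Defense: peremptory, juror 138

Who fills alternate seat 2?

Removed: #121, #124, #125, #133, #134, #135, #137, #138, #140, #142. (#126, #143 stay — for-cause denied.)
Filling seats in venire order through position 8: #122, #123, #126, #127, #128, #129, #130, #131.
So alternate 2 is #131.

131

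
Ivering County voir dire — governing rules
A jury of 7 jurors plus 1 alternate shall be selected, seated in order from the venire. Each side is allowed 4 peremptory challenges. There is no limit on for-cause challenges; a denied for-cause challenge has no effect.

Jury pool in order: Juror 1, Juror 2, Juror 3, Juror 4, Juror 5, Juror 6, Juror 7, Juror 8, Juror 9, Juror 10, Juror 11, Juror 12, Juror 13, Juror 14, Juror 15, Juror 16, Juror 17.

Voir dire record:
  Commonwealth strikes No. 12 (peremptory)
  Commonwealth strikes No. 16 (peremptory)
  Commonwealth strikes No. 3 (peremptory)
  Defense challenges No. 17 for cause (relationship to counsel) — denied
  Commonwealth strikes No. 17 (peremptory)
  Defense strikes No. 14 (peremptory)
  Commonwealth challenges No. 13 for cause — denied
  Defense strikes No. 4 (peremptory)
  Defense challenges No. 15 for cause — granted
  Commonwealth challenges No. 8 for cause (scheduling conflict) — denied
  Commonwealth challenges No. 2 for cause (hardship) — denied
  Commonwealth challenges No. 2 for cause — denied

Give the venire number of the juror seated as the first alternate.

10

Removed: #3, #4, #12, #14, #15, #16, #17. (#2, #8, #13 stay — for-cause denied.)
Seating in order: seats 1–7 → #1, #2, #5, #6, #7, #8, #9; alternates → #10.
So alternate 1 is #10.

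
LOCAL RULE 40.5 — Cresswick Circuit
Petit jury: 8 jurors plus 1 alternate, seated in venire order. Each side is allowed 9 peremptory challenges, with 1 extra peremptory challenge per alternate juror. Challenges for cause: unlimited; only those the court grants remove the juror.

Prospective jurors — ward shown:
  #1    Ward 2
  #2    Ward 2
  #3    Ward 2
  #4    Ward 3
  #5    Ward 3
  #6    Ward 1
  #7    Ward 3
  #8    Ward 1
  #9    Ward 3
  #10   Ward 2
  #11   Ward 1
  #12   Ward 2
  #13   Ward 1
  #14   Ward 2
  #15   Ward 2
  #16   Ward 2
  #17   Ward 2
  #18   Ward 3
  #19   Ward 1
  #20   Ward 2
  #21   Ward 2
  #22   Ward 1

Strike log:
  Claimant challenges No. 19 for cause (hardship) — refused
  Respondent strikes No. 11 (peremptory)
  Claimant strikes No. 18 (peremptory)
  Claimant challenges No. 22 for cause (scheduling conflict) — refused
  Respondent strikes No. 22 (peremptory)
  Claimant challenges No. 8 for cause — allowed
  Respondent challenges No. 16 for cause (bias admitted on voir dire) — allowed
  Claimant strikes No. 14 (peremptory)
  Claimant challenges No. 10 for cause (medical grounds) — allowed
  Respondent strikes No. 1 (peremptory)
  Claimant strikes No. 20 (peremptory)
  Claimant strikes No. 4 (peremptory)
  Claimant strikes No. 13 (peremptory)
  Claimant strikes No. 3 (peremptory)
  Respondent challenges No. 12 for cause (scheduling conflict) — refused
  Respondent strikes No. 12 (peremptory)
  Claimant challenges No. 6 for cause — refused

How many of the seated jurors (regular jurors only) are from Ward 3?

Removed: #1, #3, #4, #8, #10, #11, #12, #13, #14, #16, #18, #20, #22.
Seated jurors 1–8: #2, #5, #6, #7, #9, #15, #17, #19 (alternates #21 not counted).
Of those, in Ward 3: #5, #7, #9 → 3.

3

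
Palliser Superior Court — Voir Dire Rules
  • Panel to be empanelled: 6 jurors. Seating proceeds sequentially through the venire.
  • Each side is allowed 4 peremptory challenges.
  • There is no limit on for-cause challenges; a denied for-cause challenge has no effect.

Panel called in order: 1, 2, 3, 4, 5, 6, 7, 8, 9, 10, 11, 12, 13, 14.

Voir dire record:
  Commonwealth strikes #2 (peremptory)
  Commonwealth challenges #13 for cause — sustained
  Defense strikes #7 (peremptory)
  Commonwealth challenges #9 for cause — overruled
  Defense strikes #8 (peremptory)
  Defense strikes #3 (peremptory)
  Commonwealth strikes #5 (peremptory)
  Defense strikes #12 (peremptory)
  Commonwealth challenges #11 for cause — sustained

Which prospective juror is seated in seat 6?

14

Removed: #2, #3, #5, #7, #8, #11, #12, #13. (#9 stays — for-cause denied.)
Seating in order: seats 1–6 → #1, #4, #6, #9, #10, #14.
So seat 6 is #14.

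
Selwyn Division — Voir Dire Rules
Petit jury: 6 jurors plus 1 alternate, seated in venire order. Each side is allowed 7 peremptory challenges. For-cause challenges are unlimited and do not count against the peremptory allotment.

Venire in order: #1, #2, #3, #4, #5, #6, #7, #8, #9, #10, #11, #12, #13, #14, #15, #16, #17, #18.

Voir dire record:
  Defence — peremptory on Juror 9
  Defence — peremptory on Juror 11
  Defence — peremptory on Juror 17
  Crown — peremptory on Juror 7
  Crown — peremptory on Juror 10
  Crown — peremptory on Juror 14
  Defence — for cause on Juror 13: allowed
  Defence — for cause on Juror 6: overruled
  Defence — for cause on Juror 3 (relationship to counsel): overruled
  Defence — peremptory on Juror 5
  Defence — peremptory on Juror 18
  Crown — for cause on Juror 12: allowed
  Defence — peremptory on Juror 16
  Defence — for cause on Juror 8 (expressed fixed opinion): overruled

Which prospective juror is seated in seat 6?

Removed: #5, #7, #9, #10, #11, #12, #13, #14, #16, #17, #18. (#3, #6, #8 stay — for-cause denied.)
Seating in order: seats 1–6 → #1, #2, #3, #4, #6, #8; alternates → #15.
So seat 6 is #8.

8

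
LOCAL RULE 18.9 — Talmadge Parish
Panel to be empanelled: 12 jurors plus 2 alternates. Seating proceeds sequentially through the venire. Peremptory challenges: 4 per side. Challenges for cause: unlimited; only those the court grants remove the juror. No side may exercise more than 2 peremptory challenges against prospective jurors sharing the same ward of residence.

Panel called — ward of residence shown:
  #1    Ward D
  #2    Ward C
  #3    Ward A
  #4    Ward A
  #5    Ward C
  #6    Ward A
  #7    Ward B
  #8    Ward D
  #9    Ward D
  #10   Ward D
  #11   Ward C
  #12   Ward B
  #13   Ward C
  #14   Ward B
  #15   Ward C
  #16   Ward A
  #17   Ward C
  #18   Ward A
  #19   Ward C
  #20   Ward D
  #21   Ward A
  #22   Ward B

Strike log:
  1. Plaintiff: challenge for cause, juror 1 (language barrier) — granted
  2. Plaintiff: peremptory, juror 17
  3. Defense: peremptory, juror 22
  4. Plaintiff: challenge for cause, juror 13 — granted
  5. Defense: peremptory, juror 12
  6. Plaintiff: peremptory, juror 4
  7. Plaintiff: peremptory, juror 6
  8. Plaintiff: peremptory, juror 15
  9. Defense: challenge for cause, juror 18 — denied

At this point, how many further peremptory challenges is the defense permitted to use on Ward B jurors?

0

Defense peremptories so far: #22, #12 — 2 of 4 used, 2 left overall.
Against Ward B: #22, #12 — 2 used; per-ward cap 2 leaves 0.
Binding limit: min(2, 0) = 0.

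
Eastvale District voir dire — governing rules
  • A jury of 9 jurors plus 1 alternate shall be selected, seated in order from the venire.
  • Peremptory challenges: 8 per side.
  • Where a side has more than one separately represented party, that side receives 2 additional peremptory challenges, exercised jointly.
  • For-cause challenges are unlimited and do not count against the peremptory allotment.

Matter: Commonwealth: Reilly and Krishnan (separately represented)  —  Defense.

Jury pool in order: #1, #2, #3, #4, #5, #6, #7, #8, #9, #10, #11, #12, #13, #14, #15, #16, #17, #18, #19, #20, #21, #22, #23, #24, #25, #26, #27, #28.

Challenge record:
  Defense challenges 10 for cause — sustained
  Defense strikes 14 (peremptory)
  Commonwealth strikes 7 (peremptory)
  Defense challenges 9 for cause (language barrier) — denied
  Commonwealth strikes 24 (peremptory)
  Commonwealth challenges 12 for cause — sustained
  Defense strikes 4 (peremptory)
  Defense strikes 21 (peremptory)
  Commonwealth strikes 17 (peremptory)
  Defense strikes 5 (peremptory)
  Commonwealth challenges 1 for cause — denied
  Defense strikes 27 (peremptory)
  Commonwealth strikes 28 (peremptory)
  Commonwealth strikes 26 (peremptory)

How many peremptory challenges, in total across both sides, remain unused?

8

Commonwealth allotment: 8 base + 2 multi-party = 10. Defense allotment: 8.
Commonwealth peremptories used: #7, #24, #17, #28, #26 — 5 (for-cause on #12, #1 don't count).
Defense peremptories used: #14, #4, #21, #5, #27 — 5 (for-cause on #10, #9 don't count).
Remaining: (10 − 5) + (8 − 5) = 8.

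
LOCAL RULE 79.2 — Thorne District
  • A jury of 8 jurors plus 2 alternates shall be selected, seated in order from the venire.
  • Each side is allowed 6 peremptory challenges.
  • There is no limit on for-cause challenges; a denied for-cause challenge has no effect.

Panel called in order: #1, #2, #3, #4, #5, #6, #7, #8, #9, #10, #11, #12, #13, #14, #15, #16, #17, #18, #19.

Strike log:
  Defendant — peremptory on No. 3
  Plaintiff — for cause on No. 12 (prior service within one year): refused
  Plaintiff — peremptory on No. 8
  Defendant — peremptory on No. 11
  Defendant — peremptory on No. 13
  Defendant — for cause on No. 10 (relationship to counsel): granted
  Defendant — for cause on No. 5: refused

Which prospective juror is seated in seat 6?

7

Removed: #3, #8, #10, #11, #13. (#5, #12 stay — for-cause denied.)
Seating in order: seats 1–8 → #1, #2, #4, #5, #6, #7, #9, #12; alternates → #14, #15.
So seat 6 is #7.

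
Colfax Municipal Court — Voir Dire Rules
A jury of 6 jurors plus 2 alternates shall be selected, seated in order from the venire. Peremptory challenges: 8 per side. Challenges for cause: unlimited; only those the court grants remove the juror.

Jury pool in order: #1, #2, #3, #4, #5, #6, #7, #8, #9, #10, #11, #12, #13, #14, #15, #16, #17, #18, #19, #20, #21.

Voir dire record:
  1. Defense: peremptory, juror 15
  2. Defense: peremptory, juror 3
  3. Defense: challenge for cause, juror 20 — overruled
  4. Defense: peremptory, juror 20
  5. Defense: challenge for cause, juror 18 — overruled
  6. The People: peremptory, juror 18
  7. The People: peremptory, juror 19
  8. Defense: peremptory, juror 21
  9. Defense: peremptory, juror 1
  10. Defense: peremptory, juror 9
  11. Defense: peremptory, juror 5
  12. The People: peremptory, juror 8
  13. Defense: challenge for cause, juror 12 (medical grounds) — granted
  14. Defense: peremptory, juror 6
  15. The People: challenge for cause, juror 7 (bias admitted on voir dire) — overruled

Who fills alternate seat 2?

16

Removed: #1, #3, #5, #6, #8, #9, #12, #15, #18, #19, #20, #21. (#7 stays — for-cause denied.)
Seating in order: seats 1–6 → #2, #4, #7, #10, #11, #13; alternates → #14, #16.
So alternate 2 is #16.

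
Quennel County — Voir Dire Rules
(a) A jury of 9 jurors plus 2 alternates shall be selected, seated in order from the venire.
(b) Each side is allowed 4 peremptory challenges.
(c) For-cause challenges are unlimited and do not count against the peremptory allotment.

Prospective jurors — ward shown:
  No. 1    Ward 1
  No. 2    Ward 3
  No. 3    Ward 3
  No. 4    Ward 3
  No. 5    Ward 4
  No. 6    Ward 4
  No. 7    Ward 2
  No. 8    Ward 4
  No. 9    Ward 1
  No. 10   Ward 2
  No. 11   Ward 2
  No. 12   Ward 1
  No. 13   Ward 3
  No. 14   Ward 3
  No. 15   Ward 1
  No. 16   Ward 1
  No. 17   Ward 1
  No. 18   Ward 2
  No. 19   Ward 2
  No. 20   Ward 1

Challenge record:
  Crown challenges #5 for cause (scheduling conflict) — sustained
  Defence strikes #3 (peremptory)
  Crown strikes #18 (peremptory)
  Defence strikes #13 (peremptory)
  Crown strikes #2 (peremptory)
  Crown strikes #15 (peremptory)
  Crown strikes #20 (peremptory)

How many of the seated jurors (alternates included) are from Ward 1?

4

Removed: #2, #3, #5, #13, #15, #18, #20.
Seated (11 incl. alternates): #1, #4, #6, #7, #8, #9, #10, #11, #12, #14, #16.
Of those, in Ward 1: #1, #9, #12, #16 → 4.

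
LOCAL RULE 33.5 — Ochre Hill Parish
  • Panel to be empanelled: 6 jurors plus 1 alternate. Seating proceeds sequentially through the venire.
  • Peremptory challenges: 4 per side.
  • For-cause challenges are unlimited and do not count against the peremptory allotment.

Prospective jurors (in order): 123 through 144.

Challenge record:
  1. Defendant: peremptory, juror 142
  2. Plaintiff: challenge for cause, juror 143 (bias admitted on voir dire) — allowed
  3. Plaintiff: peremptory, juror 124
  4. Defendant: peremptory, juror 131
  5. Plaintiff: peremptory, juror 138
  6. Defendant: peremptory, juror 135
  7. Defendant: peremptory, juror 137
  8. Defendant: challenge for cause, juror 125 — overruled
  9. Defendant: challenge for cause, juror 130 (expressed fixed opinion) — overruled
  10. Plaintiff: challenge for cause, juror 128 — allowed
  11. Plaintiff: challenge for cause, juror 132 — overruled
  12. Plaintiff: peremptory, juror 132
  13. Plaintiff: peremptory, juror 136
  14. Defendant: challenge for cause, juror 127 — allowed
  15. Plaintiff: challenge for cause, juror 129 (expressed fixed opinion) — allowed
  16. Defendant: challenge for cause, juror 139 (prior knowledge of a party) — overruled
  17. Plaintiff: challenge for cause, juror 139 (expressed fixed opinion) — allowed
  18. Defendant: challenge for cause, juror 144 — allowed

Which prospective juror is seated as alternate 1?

Removed: #124, #127, #128, #129, #131, #132, #135, #136, #137, #138, #139, #142, #143, #144. (#125, #130 stay — for-cause denied.)
Seating in order: seats 1–6 → #123, #125, #126, #130, #133, #134; alternates → #140.
So alternate 1 is #140.

140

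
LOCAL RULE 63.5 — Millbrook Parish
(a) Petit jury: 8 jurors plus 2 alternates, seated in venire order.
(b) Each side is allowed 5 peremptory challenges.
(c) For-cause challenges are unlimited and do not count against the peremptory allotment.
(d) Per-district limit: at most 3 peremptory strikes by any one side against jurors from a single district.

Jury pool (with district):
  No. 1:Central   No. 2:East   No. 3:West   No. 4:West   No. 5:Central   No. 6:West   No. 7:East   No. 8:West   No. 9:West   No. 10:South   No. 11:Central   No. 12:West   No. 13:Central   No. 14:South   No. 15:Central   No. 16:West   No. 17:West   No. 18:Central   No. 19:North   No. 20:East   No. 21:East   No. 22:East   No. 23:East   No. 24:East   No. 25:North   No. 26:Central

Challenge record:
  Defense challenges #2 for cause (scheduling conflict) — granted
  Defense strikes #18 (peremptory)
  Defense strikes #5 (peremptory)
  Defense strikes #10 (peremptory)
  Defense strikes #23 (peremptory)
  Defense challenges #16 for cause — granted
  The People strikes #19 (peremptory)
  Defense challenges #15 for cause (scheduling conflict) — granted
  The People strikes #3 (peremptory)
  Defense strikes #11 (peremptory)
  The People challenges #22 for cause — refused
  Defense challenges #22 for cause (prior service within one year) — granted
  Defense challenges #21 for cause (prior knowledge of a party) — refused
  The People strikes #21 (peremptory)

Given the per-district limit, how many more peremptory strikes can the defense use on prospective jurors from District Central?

0

Defense peremptories so far: #18, #5, #10, #23, #11 — 5 of 5 used, 0 left overall.
Against District Central: #18, #5, #11 — 3 used; per-district cap 3 leaves 0.
Binding limit: min(0, 0) = 0.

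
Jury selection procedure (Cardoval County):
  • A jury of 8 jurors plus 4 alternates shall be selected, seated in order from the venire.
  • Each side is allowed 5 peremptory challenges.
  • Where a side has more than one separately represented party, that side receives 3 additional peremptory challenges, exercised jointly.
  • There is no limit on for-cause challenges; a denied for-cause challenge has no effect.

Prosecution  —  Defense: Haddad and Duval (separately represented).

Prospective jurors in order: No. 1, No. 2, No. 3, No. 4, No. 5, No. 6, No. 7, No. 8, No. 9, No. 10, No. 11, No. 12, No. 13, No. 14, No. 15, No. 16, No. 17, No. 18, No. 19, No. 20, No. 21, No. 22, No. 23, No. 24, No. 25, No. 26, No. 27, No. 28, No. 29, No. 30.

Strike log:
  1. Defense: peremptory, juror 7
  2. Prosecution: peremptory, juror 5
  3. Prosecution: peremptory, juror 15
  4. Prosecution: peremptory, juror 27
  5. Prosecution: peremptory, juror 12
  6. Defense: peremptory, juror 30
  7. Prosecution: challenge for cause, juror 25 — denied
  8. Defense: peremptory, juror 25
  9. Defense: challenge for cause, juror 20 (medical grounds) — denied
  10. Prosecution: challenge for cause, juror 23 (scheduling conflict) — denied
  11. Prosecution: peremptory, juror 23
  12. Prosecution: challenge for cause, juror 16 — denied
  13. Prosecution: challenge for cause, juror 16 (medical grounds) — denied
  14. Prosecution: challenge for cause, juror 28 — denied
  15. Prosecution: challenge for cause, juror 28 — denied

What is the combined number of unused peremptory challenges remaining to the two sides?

Prosecution allotment: 5. Defense allotment: 5 base + 3 multi-party = 8.
Prosecution peremptories used: #5, #15, #27, #12, #23 — 5 (for-cause on #25, #23, #16, #16, #28, #28 don't count).
Defense peremptories used: #7, #30, #25 — 3 (the for-cause on #20 doesn't count).
Remaining: (5 − 5) + (8 − 3) = 5.

5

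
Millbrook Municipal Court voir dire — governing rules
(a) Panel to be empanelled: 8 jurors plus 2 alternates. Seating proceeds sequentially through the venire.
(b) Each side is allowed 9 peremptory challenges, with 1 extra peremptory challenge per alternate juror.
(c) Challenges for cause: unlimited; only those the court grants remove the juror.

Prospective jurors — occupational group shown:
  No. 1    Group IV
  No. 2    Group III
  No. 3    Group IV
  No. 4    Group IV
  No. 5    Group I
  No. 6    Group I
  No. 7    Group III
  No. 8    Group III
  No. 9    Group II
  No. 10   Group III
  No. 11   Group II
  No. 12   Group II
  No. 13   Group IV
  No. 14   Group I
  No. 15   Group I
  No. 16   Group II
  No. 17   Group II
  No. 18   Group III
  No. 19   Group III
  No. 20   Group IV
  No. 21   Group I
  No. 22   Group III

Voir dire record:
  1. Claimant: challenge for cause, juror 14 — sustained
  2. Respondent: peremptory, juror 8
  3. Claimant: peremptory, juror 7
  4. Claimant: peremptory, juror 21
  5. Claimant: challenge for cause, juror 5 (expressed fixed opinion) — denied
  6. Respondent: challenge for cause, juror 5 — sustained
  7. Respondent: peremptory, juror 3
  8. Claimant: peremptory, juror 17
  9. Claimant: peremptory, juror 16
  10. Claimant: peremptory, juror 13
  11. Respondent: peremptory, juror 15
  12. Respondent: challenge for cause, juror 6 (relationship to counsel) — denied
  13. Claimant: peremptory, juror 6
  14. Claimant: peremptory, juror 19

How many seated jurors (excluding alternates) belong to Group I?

Removed: #3, #5, #6, #7, #8, #13, #14, #15, #16, #17, #19, #21.
Seated jurors 1–8: #1, #2, #4, #9, #10, #11, #12, #18 (alternates #20, #22 not counted).
None of those are in Group I → 0.

0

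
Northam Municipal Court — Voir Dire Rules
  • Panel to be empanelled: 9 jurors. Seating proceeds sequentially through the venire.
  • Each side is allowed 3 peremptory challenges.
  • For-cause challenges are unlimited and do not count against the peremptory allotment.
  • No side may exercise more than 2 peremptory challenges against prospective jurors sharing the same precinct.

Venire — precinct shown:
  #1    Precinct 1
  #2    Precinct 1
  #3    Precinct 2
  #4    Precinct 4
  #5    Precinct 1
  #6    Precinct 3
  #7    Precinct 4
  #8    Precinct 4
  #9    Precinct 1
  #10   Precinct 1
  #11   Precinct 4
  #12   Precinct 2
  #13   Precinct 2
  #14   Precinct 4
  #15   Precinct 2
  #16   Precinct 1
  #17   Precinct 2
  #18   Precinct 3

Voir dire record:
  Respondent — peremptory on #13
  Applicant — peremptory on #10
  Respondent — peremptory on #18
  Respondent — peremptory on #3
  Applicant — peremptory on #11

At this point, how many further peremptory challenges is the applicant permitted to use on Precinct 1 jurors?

1

Applicant peremptories so far: #10, #11 — 2 of 3 used, 1 left overall.
Against Precinct 1: #10 — 1 used; per-precinct cap 2 leaves 1.
Binding limit: min(1, 1) = 1.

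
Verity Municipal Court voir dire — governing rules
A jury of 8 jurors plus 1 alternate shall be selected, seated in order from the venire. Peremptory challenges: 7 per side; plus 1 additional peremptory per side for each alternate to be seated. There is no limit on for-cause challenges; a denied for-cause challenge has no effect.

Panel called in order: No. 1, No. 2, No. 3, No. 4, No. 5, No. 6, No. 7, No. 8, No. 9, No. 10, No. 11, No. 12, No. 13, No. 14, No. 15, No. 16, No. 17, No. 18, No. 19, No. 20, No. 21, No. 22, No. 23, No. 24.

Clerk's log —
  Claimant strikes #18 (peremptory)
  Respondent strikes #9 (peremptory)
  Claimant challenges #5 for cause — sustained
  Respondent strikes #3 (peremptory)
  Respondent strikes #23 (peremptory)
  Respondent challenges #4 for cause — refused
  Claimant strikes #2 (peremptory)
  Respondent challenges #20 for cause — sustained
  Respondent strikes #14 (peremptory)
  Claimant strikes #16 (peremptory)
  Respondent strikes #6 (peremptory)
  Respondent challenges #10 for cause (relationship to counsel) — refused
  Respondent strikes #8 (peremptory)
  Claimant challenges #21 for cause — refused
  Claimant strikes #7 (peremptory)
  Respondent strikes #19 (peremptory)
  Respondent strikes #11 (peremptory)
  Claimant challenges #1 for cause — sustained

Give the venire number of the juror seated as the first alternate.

Removed: #1, #2, #3, #5, #6, #7, #8, #9, #11, #14, #16, #18, #19, #20, #23. (#4, #10, #21 stay — for-cause denied.)
Seating in order: seats 1–8 → #4, #10, #12, #13, #15, #17, #21, #22; alternates → #24.
So alternate 1 is #24.

24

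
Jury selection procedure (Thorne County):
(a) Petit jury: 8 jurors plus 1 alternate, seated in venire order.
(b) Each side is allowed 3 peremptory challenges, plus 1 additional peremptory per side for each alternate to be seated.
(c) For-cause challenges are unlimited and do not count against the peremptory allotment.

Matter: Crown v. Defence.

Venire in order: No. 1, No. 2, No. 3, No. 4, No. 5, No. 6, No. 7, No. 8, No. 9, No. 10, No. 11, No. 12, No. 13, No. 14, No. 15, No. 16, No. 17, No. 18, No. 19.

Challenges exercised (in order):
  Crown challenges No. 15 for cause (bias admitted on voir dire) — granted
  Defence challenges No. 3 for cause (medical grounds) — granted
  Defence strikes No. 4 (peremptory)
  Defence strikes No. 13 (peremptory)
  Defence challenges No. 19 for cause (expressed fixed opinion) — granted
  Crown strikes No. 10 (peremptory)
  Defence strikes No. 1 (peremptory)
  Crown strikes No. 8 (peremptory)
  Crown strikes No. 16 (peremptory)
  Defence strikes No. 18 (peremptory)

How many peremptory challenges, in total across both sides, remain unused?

1

Crown allotment: 3 base + 1 × 1 alternate = 4. Defence allotment: 3 base + 1 × 1 alternate = 4.
Crown peremptories used: #10, #8, #16 — 3 (the for-cause on #15 doesn't count).
Defence peremptories used: #4, #13, #1, #18 — 4 (for-cause on #3, #19 don't count).
Remaining: (4 − 3) + (4 − 4) = 1.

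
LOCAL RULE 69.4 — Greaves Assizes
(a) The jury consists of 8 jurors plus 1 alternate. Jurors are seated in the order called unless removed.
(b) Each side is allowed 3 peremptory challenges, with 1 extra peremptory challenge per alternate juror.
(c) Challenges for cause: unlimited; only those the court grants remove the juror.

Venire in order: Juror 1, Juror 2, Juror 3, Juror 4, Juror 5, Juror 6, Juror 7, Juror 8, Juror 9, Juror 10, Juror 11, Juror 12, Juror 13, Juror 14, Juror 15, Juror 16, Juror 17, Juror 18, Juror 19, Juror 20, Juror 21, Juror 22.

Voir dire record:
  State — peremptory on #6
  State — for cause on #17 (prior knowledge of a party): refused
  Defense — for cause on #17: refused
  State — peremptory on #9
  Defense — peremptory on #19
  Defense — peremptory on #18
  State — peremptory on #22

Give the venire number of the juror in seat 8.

Removed: #6, #9, #18, #19, #22. (#17 stays — for-cause denied.)
Seating in order: seats 1–8 → #1, #2, #3, #4, #5, #7, #8, #10; alternates → #11.
So seat 8 is #10.

10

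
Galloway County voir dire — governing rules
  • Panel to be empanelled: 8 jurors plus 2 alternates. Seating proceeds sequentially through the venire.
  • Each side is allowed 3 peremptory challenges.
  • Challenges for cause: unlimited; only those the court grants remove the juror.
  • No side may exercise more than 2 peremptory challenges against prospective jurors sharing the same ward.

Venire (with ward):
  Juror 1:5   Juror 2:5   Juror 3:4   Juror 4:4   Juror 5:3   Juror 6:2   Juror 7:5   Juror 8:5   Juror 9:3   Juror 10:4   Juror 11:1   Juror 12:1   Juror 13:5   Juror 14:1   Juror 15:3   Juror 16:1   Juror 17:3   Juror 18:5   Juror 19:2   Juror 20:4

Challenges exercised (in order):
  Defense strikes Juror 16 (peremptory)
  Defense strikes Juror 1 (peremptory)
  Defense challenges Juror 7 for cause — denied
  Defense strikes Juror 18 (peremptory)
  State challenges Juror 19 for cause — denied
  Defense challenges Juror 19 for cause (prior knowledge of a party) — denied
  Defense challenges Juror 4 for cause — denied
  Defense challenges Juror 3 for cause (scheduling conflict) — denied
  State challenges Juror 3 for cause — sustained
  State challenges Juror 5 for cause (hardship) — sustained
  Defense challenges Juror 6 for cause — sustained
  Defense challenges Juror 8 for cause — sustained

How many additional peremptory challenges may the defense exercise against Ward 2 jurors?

Defense peremptories so far: #16, #1, #18 — 3 of 3 used, 0 left overall.
Against Ward 2: none yet — per-ward cap 2 leaves 2.
Binding limit: min(0, 2) = 0.

0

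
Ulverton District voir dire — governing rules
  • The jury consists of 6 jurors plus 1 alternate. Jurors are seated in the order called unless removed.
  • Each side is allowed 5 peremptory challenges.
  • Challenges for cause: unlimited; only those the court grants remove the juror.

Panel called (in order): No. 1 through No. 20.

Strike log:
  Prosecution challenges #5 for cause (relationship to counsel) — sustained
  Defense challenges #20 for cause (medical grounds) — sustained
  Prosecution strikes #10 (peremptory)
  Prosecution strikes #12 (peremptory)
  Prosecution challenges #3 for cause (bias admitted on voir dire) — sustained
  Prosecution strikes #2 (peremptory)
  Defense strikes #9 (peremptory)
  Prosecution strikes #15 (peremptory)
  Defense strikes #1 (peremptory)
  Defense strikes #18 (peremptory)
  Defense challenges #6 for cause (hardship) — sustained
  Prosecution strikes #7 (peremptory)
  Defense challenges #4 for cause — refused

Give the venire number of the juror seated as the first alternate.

17

Removed: #1, #2, #3, #5, #6, #7, #9, #10, #12, #15, #18, #20. (#4 stays — for-cause denied.)
Seating in order: seats 1–6 → #4, #8, #11, #13, #14, #16; alternates → #17.
So alternate 1 is #17.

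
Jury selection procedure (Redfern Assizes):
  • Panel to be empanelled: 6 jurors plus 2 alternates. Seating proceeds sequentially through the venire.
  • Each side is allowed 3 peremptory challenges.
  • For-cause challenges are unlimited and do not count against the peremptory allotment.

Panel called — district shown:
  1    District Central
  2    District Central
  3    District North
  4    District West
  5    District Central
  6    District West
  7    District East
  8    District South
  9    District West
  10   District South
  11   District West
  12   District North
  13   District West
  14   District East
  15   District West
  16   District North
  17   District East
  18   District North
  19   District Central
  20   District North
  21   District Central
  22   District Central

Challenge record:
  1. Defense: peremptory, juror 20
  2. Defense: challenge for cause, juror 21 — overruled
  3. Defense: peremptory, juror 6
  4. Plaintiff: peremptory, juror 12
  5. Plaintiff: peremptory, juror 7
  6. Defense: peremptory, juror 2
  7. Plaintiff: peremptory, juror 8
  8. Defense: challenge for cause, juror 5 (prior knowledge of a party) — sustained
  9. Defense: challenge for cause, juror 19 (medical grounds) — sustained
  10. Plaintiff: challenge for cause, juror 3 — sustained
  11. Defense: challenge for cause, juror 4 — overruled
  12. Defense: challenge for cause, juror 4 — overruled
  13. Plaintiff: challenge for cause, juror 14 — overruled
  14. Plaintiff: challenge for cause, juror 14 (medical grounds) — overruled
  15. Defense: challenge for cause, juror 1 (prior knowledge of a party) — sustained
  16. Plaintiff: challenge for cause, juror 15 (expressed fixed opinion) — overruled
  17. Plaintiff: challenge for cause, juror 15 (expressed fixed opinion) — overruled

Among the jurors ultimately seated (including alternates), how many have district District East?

1

Removed: #1, #2, #3, #5, #6, #7, #8, #12, #19, #20.
Seated (8 incl. alternates): #4, #9, #10, #11, #13, #14, #15, #16.
Of those, in District East: #14 → 1.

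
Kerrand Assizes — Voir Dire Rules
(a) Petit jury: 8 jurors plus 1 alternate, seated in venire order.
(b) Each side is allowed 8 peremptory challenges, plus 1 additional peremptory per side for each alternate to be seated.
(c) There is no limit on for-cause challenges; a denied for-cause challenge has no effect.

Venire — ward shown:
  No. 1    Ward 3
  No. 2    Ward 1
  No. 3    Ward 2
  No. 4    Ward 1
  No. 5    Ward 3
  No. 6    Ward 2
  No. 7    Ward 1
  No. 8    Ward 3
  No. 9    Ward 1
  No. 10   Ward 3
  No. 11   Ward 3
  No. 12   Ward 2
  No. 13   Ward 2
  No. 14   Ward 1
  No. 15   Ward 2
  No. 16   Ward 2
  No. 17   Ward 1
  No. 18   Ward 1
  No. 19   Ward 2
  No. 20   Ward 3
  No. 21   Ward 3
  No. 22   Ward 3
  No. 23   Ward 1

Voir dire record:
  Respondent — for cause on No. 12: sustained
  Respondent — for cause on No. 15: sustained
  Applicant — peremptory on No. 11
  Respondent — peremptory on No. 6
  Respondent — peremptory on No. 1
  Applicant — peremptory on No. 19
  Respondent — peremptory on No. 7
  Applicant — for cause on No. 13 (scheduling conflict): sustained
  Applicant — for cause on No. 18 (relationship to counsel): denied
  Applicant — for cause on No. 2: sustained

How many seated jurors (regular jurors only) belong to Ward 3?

Removed: #1, #2, #6, #7, #11, #12, #13, #15, #19.
Seated jurors 1–8: #3, #4, #5, #8, #9, #10, #14, #16 (alternates #17 not counted).
Of those, in Ward 3: #5, #8, #10 → 3.

3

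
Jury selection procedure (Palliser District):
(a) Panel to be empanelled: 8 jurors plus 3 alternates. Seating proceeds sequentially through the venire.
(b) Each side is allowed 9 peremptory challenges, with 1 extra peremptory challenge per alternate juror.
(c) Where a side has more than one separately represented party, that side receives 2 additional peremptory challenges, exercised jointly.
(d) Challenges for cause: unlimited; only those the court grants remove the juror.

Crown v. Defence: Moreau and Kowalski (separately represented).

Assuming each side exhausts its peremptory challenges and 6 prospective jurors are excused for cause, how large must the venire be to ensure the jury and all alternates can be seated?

43

Seats to fill: 8 + 3 alternates = 11.
Peremptories — Crown: 9 + 1×3 = 12; Defence: 9 + 1×3 + 2 = 14; total 26.
For-cause removals: 6.
Minimum venire: 11 + 26 + 6 = 43.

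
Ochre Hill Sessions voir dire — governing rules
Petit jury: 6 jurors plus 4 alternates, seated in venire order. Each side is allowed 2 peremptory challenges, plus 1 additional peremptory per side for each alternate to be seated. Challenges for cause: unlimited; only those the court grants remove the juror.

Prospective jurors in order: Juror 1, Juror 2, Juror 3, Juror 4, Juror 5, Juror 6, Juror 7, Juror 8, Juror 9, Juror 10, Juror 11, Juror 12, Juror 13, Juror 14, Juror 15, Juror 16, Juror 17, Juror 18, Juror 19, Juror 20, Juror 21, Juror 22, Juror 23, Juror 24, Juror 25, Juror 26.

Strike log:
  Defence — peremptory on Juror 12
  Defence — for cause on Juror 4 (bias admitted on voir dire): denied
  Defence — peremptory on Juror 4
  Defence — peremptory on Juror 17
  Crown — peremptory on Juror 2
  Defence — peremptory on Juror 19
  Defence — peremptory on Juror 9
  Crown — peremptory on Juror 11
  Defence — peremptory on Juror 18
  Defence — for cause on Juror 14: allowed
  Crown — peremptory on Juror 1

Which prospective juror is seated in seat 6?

10

Removed: #1, #2, #4, #9, #11, #12, #14, #17, #18, #19.
Filling seats in venire order through position 6: #3, #5, #6, #7, #8, #10.
So seat 6 is #10.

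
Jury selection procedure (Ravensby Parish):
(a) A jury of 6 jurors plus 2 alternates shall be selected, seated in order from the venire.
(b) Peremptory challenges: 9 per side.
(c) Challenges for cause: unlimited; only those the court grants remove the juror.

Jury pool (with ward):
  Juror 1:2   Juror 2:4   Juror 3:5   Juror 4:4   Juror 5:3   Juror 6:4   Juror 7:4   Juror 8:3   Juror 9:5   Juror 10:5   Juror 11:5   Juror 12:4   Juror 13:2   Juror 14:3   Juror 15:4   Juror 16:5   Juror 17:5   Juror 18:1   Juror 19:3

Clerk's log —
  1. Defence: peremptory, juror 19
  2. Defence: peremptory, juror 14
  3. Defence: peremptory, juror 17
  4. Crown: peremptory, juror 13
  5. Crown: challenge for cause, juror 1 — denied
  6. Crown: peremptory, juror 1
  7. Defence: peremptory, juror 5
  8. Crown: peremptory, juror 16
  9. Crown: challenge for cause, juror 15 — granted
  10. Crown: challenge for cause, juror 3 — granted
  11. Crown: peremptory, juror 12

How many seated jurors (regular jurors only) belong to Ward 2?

0

Removed: #1, #3, #5, #12, #13, #14, #15, #16, #17, #19.
Seated jurors 1–6: #2, #4, #6, #7, #8, #9 (alternates #10, #11 not counted).
None of those are in Ward 2 → 0.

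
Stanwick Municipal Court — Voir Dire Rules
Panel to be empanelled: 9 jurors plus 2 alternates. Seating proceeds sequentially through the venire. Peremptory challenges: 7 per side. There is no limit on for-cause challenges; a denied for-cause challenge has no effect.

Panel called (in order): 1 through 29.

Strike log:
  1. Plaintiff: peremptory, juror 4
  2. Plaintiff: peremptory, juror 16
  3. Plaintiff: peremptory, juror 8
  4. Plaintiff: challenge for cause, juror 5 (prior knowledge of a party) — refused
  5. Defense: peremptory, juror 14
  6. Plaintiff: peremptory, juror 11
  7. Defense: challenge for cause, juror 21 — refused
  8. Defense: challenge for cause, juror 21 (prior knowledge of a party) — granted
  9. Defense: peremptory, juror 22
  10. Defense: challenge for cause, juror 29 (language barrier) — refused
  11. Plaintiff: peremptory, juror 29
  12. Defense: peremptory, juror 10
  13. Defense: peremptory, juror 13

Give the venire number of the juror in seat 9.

Removed: #4, #8, #10, #11, #13, #14, #16, #21, #22, #29. (#5 stays — for-cause denied.)
Seating in order: seats 1–9 → #1, #2, #3, #5, #6, #7, #9, #12, #15; alternates → #17, #18.
So seat 9 is #15.

15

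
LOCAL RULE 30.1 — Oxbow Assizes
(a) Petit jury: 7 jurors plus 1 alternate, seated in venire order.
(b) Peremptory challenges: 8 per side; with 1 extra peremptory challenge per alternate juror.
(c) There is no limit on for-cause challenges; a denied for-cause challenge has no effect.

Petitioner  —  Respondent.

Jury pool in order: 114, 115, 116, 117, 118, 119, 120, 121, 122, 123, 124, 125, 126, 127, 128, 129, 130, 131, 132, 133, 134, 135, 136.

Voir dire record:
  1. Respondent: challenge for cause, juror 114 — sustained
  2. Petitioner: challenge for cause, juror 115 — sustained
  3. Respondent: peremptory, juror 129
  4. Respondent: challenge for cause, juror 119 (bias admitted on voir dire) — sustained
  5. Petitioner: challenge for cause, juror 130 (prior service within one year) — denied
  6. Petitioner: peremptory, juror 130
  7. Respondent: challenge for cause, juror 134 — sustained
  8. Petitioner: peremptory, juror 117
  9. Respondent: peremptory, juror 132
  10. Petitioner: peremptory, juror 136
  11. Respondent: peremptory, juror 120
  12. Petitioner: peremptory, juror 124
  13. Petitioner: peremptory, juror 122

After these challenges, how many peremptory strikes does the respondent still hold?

Respondent allotment: 8 base + 1 × 1 alternate = 9.
Respondent peremptories used: #129, #132, #120 — 3 (for-cause on #114, #119, #134 don't count).
Remaining: 9 − 3 = 6.

6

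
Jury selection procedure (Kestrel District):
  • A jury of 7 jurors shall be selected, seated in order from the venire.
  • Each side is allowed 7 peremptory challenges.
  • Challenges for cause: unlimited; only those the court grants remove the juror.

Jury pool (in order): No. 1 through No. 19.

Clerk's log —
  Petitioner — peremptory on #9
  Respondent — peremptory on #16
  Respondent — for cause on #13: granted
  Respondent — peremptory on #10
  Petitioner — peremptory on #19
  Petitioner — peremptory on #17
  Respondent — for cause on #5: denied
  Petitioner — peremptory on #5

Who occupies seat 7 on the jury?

8

Removed: #5, #9, #10, #13, #16, #17, #19.
Seating in order: seats 1–7 → #1, #2, #3, #4, #6, #7, #8.
So seat 7 is #8.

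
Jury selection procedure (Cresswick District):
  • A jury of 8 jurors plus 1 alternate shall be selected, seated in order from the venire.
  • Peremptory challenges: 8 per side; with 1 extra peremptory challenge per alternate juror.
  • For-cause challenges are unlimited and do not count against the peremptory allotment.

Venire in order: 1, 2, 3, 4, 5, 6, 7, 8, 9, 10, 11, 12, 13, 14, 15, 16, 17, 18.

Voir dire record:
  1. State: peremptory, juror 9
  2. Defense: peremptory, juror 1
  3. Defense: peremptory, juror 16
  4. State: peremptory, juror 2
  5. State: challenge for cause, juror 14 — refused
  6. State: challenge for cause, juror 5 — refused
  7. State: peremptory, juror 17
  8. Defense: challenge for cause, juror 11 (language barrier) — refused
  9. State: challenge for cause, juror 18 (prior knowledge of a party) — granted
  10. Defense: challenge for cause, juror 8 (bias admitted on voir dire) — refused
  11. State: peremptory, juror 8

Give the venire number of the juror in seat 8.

12

Removed: #1, #2, #8, #9, #16, #17, #18. (#5, #11, #14 stay — for-cause denied.)
Filling seats in venire order through position 8: #3, #4, #5, #6, #7, #10, #11, #12.
So seat 8 is #12.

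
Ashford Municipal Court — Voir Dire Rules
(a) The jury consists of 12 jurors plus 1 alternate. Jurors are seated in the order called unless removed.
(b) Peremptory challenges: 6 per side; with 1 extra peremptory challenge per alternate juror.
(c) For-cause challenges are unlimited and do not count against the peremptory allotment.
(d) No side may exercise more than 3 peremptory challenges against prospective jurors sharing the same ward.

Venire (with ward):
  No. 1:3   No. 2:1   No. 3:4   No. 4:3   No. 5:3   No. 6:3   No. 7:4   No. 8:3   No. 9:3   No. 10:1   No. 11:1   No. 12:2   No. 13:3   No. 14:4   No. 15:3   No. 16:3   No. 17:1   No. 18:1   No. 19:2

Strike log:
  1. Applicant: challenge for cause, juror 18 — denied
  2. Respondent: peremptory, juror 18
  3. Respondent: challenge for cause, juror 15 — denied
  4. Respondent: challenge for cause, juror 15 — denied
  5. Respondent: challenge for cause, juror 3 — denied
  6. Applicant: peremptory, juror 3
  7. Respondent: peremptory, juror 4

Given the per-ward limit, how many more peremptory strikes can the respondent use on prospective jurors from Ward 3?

Respondent peremptories so far: #18, #4 — 2 of 7 used, 5 left overall.
Against Ward 3: #4 — 1 used; per-ward cap 3 leaves 2.
Binding limit: min(5, 2) = 2.

2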